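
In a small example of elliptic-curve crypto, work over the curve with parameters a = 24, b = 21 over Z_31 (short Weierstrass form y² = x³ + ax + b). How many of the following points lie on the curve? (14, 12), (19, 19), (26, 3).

(14, 12): 12² ≡ 20, rhs ≡ 1 → off.
(19, 19): 19² ≡ 20, rhs ≡ 20 → on.
(26, 3): 3² ≡ 9, rhs ≡ 24 → off.

1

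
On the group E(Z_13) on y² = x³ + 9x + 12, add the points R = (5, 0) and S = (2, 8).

(3, 12)

(5, 0) + (2, 8). λ = (8 - 0)/(2 - 5) ≡ 8/10 mod 13. 10⁻¹ ≡ 4 (mod 13), so λ ≡ 6.
  x = λ² - 5 - 2 = 36 - 7 ≡ 3; y = λ·(5 - 3) - 0 ≡ 12. → (3, 12)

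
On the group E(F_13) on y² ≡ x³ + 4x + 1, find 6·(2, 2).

Write P = (2, 2).
Repeated addition: build up to 6P.
2P: tangent at (2, 2): λ = (3·2² + 4)/(2·2) ≡ 3/4. 4⁻¹ ≡ 10 (mod 13) since 4·10 = 40 ≡ 1, so λ ≡ 3·10 ≡ 4.
  x = λ² - 2 - 2 = 16 - 4 ≡ 12; y = λ·(2 - 12) - 2 ≡ 10. → (12, 10)
3P: (12, 10) + (2, 2). λ = (2 - 10)/(2 - 12) ≡ 5/3 mod 13. 3⁻¹ ≡ 9 (mod 13) since 3·9 = 27 ≡ 1, so λ ≡ 6.
  x = λ² - 12 - 2 = 36 - 14 ≡ 9; y = λ·(12 - 9) - 10 ≡ 8. → (9, 8)
4P: (9, 8) + (2, 2). λ = (2 - 8)/(2 - 9) ≡ 7/6 mod 13. 6⁻¹ ≡ 11 (mod 13), so λ ≡ 12.
  x = λ² - 9 - 2 = 144 - 11 ≡ 3; y = λ·(9 - 3) - 8 ≡ 12. → (3, 12)
5P: (3, 12) + (2, 2). λ = (2 - 12)/(2 - 3) ≡ 3/12 mod 13. 12⁻¹ ≡ 12 (mod 13) since 12·12 = 144 ≡ 1, so λ ≡ 10.
  x = λ² - 3 - 2 = 100 - 5 ≡ 4; y = λ·(3 - 4) - 12 ≡ 4. → (4, 4)
6P: (4, 4) + (2, 2). λ = (2 - 4)/(2 - 4) ≡ 11/11 mod 13. 11⁻¹ ≡ 6 (mod 13) since 11·6 = 66 ≡ 1, so λ ≡ 1.
  x = λ² - 4 - 2 = 1 - 6 ≡ 8; y = λ·(4 - 8) - 4 ≡ 5. → (8, 5)

(8, 5)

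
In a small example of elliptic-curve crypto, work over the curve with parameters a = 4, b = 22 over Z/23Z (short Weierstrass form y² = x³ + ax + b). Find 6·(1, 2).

Write Q = (1, 2).
Repeated addition: build up to 6Q.
2Q: tangent at (1, 2): λ = (3·1² + 4)/(2·2) ≡ 7/4. 4⁻¹ ≡ 6 (mod 23), so λ ≡ 7·6 ≡ 19.
  x = λ² - 1 - 1 = 361 - 2 ≡ 14; y = λ·(1 - 14) - 2 ≡ 4. → (14, 4)
3Q: (14, 4) + (1, 2). λ = (2 - 4)/(1 - 14) ≡ 21/10 mod 23. 10⁻¹ ≡ 7 (mod 23), so λ ≡ 9.
  x = λ² - 14 - 1 = 81 - 15 ≡ 20; y = λ·(14 - 20) - 4 ≡ 11. → (20, 11)
4Q: (20, 11) + (1, 2). λ = (2 - 11)/(1 - 20) ≡ 14/4 mod 23. 4⁻¹ ≡ 6 (mod 23) since 4·6 = 24 ≡ 1, so λ ≡ 15.
  x = λ² - 20 - 1 = 225 - 21 ≡ 20; y = λ·(20 - 20) - 11 ≡ 12. → (20, 12)
5Q: (20, 12) + (1, 2). λ = (2 - 12)/(1 - 20) ≡ 13/4 mod 23. 4⁻¹ ≡ 6 (mod 23), so λ ≡ 9.
  x = λ² - 20 - 1 = 81 - 21 ≡ 14; y = λ·(20 - 14) - 12 ≡ 19. → (14, 19)
6Q: (14, 19) + (1, 2). λ = (2 - 19)/(1 - 14) ≡ 6/10 mod 23. 10⁻¹ ≡ 7 (mod 23), so λ ≡ 19.
  x = λ² - 14 - 1 = 361 - 15 ≡ 1; y = λ·(14 - 1) - 19 ≡ 21. → (1, 21)

(1, 21)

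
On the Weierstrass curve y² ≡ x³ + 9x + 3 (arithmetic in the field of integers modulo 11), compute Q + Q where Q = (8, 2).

tangent at (8, 2): λ = (3·8² + 9)/(2·2) ≡ 3/4. 4⁻¹ ≡ 3 (mod 11), so λ ≡ 3·3 ≡ 9.
  x = λ² - 8 - 8 = 81 - 16 ≡ 10; y = λ·(8 - 10) - 2 ≡ 2. → (10, 2)

(10, 2)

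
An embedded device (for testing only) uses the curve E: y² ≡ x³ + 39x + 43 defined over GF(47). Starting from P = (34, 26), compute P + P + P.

Repeated addition: build up to 3P.
2P: tangent at (34, 26): λ = (3·34² + 39)/(2·26) ≡ 29/5. 5⁻¹ ≡ 19 (mod 47) since 5·19 = 95 ≡ 1, so λ ≡ 29·19 ≡ 34.
  x = λ² - 34 - 34 = 1156 - 68 ≡ 7; y = λ·(34 - 7) - 26 ≡ 46. → (7, 46)
3P: (7, 46) + (34, 26). λ = (26 - 46)/(34 - 7) ≡ 27/27 mod 47. 27⁻¹ ≡ 7 (mod 47), so λ ≡ 1.
  x = λ² - 7 - 34 = 1 - 41 ≡ 7; y = λ·(7 - 7) - 46 ≡ 1. → (7, 1)

(7, 1)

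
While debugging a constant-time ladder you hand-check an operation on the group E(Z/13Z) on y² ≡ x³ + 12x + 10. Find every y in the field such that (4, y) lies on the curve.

x³ + 12x + 10 = 122 ≡ 5 (mod 13).
5 is a non-residue mod 13; no y exists.

none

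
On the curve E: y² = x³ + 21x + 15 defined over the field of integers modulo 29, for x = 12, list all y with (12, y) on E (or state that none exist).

x³ + 21x + 15 = 1995 ≡ 23 (mod 29).
Square roots of 23 mod 29: 9 and 20 (since 9² = 81 ≡ 23).

9, 20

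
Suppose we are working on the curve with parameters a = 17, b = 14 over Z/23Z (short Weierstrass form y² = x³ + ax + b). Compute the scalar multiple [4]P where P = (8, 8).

Repeated addition: build up to 4P.
2P: tangent at (8, 8): λ = (3·8² + 17)/(2·8) ≡ 2/16. 16⁻¹ ≡ 13 (mod 23) since 16·13 = 208 ≡ 1, so λ ≡ 2·13 ≡ 3.
  x = λ² - 8 - 8 = 9 - 16 ≡ 16; y = λ·(8 - 16) - 8 ≡ 14. → (16, 14)
3P: (16, 14) + (8, 8). λ = (8 - 14)/(8 - 16) ≡ 17/15 mod 23. 15⁻¹ ≡ 20 (mod 23), so λ ≡ 18.
  x = λ² - 16 - 8 = 324 - 24 ≡ 1; y = λ·(16 - 1) - 14 ≡ 3. → (1, 3)
4P: (1, 3) + (8, 8). λ = (8 - 3)/(8 - 1) ≡ 5/7 mod 23. 7⁻¹ ≡ 10 (mod 23) since 7·10 = 70 ≡ 1, so λ ≡ 4.
  x = λ² - 1 - 8 = 16 - 9 ≡ 7; y = λ·(1 - 7) - 3 ≡ 19. → (7, 19)

(7, 19)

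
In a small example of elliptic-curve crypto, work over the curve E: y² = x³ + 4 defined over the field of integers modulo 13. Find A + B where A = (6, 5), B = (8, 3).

(0, 2)

(6, 5) + (8, 3). λ = (3 - 5)/(8 - 6) ≡ 11/2 mod 13. 2⁻¹ ≡ 7 (mod 13) since 2·7 = 14 ≡ 1, so λ ≡ 12.
  x = λ² - 6 - 8 = 144 - 14 ≡ 0; y = λ·(6 - 0) - 5 ≡ 2. → (0, 2)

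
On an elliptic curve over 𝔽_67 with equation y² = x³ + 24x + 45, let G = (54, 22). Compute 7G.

Repeated addition: build up to 7G.
2G: tangent at (54, 22): λ = (3·54² + 24)/(2·22) ≡ 62/44. 44⁻¹ ≡ 32 (mod 67), so λ ≡ 62·32 ≡ 41.
  x = λ² - 54 - 54 = 1681 - 108 ≡ 32; y = λ·(54 - 32) - 22 ≡ 9. → (32, 9)
3G: (32, 9) + (54, 22). λ = (22 - 9)/(54 - 32) ≡ 13/22 mod 67. 22⁻¹ ≡ 64 (mod 67), so λ ≡ 28.
  x = λ² - 32 - 54 = 784 - 86 ≡ 28; y = λ·(32 - 28) - 9 ≡ 36. → (28, 36)
4G: (28, 36) + (54, 22). λ = (22 - 36)/(54 - 28) ≡ 53/26 mod 67. 26⁻¹ ≡ 49 (mod 67) since 26·49 = 1274 ≡ 1, so λ ≡ 51.
  x = λ² - 28 - 54 = 2601 - 82 ≡ 40; y = λ·(28 - 40) - 36 ≡ 22. → (40, 22)
5G: (40, 22) + (54, 22). λ = (22 - 22)/(54 - 40) ≡ 0/14 mod 67. 14⁻¹ ≡ 24 (mod 67), so λ ≡ 0.
  x = λ² - 40 - 54 = 0 - 94 ≡ 40; y = λ·(40 - 40) - 22 ≡ 45. → (40, 45)
6G: (40, 45) + (54, 22). λ = (22 - 45)/(54 - 40) ≡ 44/14 mod 67. 14⁻¹ ≡ 24 (mod 67), so λ ≡ 51.
  x = λ² - 40 - 54 = 2601 - 94 ≡ 28; y = λ·(40 - 28) - 45 ≡ 31. → (28, 31)
7G: (28, 31) + (54, 22). λ = (22 - 31)/(54 - 28) ≡ 58/26 mod 67. 26⁻¹ ≡ 49 (mod 67), so λ ≡ 28.
  x = λ² - 28 - 54 = 784 - 82 ≡ 32; y = λ·(28 - 32) - 31 ≡ 58. → (32, 58)

(32, 58)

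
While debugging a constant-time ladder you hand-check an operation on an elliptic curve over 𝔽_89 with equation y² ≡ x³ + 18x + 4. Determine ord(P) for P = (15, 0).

2P: (15, 0) + (15, 0): same x and y₁ ≡ -y₂, so the sum is ∞.
2P = ∞, so the order is 2.

2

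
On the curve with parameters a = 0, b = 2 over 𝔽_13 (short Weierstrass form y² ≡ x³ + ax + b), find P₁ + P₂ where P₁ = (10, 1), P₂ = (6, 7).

(10, 1) + (6, 7). λ = (7 - 1)/(6 - 10) ≡ 6/9 mod 13. 9⁻¹ ≡ 3 (mod 13) since 9·3 = 27 ≡ 1, so λ ≡ 5.
  x = λ² - 10 - 6 = 25 - 16 ≡ 9; y = λ·(10 - 9) - 1 ≡ 4. → (9, 4)

(9, 4)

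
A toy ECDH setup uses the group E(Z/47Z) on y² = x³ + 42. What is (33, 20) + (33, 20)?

(34, 17)

tangent at (33, 20): λ = (3·33² + 0)/(2·20) ≡ 24/40. 40⁻¹ ≡ 20 (mod 47) since 40·20 = 800 ≡ 1, so λ ≡ 24·20 ≡ 10.
  x = λ² - 33 - 33 = 100 - 66 ≡ 34; y = λ·(33 - 34) - 20 ≡ 17. → (34, 17)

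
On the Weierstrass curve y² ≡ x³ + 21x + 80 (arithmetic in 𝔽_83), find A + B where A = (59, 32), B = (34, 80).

(65, 26)

(59, 32) + (34, 80). λ = (80 - 32)/(34 - 59) ≡ 48/58 mod 83. 58⁻¹ ≡ 73 (mod 83), so λ ≡ 18.
  x = λ² - 59 - 34 = 324 - 93 ≡ 65; y = λ·(59 - 65) - 32 ≡ 26. → (65, 26)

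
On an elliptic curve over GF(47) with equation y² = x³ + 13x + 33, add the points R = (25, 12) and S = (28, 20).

(25, 12) + (28, 20). λ = (20 - 12)/(28 - 25) ≡ 8/3 mod 47. 3⁻¹ ≡ 16 (mod 47), so λ ≡ 34.
  x = λ² - 25 - 28 = 1156 - 53 ≡ 22; y = λ·(25 - 22) - 12 ≡ 43. → (22, 43)

(22, 43)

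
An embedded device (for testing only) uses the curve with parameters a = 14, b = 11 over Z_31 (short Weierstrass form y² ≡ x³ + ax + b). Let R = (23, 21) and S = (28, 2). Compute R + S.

(18, 22)

(23, 21) + (28, 2). λ = (2 - 21)/(28 - 23) ≡ 12/5 mod 31. 5⁻¹ ≡ 25 (mod 31), so λ ≡ 21.
  x = λ² - 23 - 28 = 441 - 51 ≡ 18; y = λ·(23 - 18) - 21 ≡ 22. → (18, 22)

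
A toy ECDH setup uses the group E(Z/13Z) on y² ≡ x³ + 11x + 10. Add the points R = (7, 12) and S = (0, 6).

(7, 1)

(7, 12) + (0, 6). λ = (6 - 12)/(0 - 7) ≡ 7/6 mod 13. 6⁻¹ ≡ 11 (mod 13), so λ ≡ 12.
  x = λ² - 7 - 0 = 144 - 7 ≡ 7; y = λ·(7 - 7) - 12 ≡ 1. → (7, 1)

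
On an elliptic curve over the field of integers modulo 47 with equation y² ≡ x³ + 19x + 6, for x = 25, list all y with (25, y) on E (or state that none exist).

x³ + 19x + 6 = 16106 ≡ 32 (mod 47).
Square roots of 32 mod 47: 19 and 28 (since 19² = 361 ≡ 32).

19, 28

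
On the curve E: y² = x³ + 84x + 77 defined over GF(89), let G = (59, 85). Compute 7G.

(69, 3)

Repeated addition: build up to 7G.
2G: tangent at (59, 85): λ = (3·59² + 84)/(2·85) ≡ 25/81. 81⁻¹ ≡ 11 (mod 89), so λ ≡ 25·11 ≡ 8.
  x = λ² - 59 - 59 = 64 - 118 ≡ 35; y = λ·(59 - 35) - 85 ≡ 18. → (35, 18)
3G: (35, 18) + (59, 85). λ = (85 - 18)/(59 - 35) ≡ 67/24 mod 89. 24⁻¹ ≡ 26 (mod 89), so λ ≡ 51.
  x = λ² - 35 - 59 = 2601 - 94 ≡ 15; y = λ·(35 - 15) - 18 ≡ 23. → (15, 23)
4G: (15, 23) + (59, 85). λ = (85 - 23)/(59 - 15) ≡ 62/44 mod 89. 44⁻¹ ≡ 87 (mod 89), so λ ≡ 54.
  x = λ² - 15 - 59 = 2916 - 74 ≡ 83; y = λ·(15 - 83) - 23 ≡ 43. → (83, 43)
5G: (83, 43) + (59, 85). λ = (85 - 43)/(59 - 83) ≡ 42/65 mod 89. 65⁻¹ ≡ 63 (mod 89), so λ ≡ 65.
  x = λ² - 83 - 59 = 4225 - 142 ≡ 78; y = λ·(83 - 78) - 43 ≡ 15. → (78, 15)
6G: (78, 15) + (59, 85). λ = (85 - 15)/(59 - 78) ≡ 70/70 mod 89. 70⁻¹ ≡ 14 (mod 89) since 70·14 = 980 ≡ 1, so λ ≡ 1.
  x = λ² - 78 - 59 = 1 - 137 ≡ 42; y = λ·(78 - 42) - 15 ≡ 21. → (42, 21)
7G: (42, 21) + (59, 85). λ = (85 - 21)/(59 - 42) ≡ 64/17 mod 89. 17⁻¹ ≡ 21 (mod 89) since 17·21 = 357 ≡ 1, so λ ≡ 9.
  x = λ² - 42 - 59 = 81 - 101 ≡ 69; y = λ·(42 - 69) - 21 ≡ 3. → (69, 3)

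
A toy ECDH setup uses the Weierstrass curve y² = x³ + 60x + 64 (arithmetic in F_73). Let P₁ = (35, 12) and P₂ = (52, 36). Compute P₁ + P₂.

(13, 62)

(35, 12) + (52, 36). λ = (36 - 12)/(52 - 35) ≡ 24/17 mod 73. 17⁻¹ ≡ 43 (mod 73), so λ ≡ 10.
  x = λ² - 35 - 52 = 100 - 87 ≡ 13; y = λ·(35 - 13) - 12 ≡ 62. → (13, 62)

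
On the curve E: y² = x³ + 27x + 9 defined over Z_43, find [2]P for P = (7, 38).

tangent at (7, 38): λ = (3·7² + 27)/(2·38) ≡ 2/33. 33⁻¹ ≡ 30 (mod 43) since 33·30 = 990 ≡ 1, so λ ≡ 2·30 ≡ 17.
  x = λ² - 7 - 7 = 289 - 14 ≡ 17; y = λ·(7 - 17) - 38 ≡ 7. → (17, 7)

(17, 7)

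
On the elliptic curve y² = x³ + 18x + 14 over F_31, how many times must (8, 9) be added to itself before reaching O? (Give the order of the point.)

2P: tangent at (8, 9): λ = (3·8² + 18)/(2·9) ≡ 24/18. 18⁻¹ ≡ 19 (mod 31) since 18·19 = 342 ≡ 1, so λ ≡ 24·19 ≡ 22.
  x = λ² - 8 - 8 = 484 - 16 ≡ 3; y = λ·(8 - 3) - 9 ≡ 8. → (3, 8)
3P: (3, 8) + (8, 9). λ = (9 - 8)/(8 - 3) ≡ 1/5 mod 31. 5⁻¹ ≡ 25 (mod 31), so λ ≡ 25.
  x = λ² - 3 - 8 = 625 - 11 ≡ 25; y = λ·(3 - 25) - 8 ≡ 0. → (25, 0)
4P: (25, 0) + (8, 9). λ = (9 - 0)/(8 - 25) ≡ 9/14 mod 31. 14⁻¹ ≡ 20 (mod 31), so λ ≡ 25.
  x = λ² - 25 - 8 = 625 - 33 ≡ 3; y = λ·(25 - 3) - 0 ≡ 23. → (3, 23)
5P: (3, 23) + (8, 9). λ = (9 - 23)/(8 - 3) ≡ 17/5 mod 31. 5⁻¹ ≡ 25 (mod 31), so λ ≡ 22.
  x = λ² - 3 - 8 = 484 - 11 ≡ 8; y = λ·(3 - 8) - 23 ≡ 22. → (8, 22)
6P: (8, 22) + (8, 9): same x and y₁ ≡ -y₂, so the sum is O.
6P = O, so the order is 6.

6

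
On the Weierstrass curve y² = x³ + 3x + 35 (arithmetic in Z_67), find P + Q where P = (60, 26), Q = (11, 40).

(60, 26) + (11, 40). λ = (40 - 26)/(11 - 60) ≡ 14/18 mod 67. 18⁻¹ ≡ 41 (mod 67), so λ ≡ 38.
  x = λ² - 60 - 11 = 1444 - 71 ≡ 33; y = λ·(60 - 33) - 26 ≡ 62. → (33, 62)

(33, 62)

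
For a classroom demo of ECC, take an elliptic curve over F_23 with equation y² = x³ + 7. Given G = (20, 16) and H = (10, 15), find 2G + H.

First 2G:
Repeated addition: build up to 2G.
2G: tangent at (20, 16): λ = (3·20² + 0)/(2·16) ≡ 4/9. 9⁻¹ ≡ 18 (mod 23), so λ ≡ 4·18 ≡ 3.
  x = λ² - 20 - 20 = 9 - 40 ≡ 15; y = λ·(20 - 15) - 16 ≡ 22. → (15, 22)
2G = (15, 22).
Finally 2G + H:
(15, 22) + (10, 15). λ = (15 - 22)/(10 - 15) ≡ 16/18 mod 23. 18⁻¹ ≡ 9 (mod 23), so λ ≡ 6.
  x = λ² - 15 - 10 = 36 - 25 ≡ 11; y = λ·(15 - 11) - 22 ≡ 2. → (11, 2)

(11, 2)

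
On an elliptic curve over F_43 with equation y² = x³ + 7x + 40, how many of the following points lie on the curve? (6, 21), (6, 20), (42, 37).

0

(6, 21): 21² ≡ 11, rhs ≡ 40 → off.
(6, 20): 20² ≡ 13, rhs ≡ 40 → off.
(42, 37): 37² ≡ 36, rhs ≡ 32 → off.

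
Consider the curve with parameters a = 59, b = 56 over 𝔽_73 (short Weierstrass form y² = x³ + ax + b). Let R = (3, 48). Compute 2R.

(48, 44)

tangent at (3, 48): λ = (3·3² + 59)/(2·48) ≡ 13/23. 23⁻¹ ≡ 54 (mod 73), so λ ≡ 13·54 ≡ 45.
  x = λ² - 3 - 3 = 2025 - 6 ≡ 48; y = λ·(3 - 48) - 48 ≡ 44. → (48, 44)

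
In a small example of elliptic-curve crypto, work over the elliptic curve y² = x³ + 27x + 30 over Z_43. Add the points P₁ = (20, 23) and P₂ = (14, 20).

(20, 20)

(20, 23) + (14, 20). λ = (20 - 23)/(14 - 20) ≡ 40/37 mod 43. 37⁻¹ ≡ 7 (mod 43), so λ ≡ 22.
  x = λ² - 20 - 14 = 484 - 34 ≡ 20; y = λ·(20 - 20) - 23 ≡ 20. → (20, 20)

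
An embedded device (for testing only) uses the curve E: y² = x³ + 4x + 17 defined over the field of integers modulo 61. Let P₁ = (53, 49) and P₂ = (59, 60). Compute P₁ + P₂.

(32, 20)

(53, 49) + (59, 60). λ = (60 - 49)/(59 - 53) ≡ 11/6 mod 61. 6⁻¹ ≡ 51 (mod 61), so λ ≡ 12.
  x = λ² - 53 - 59 = 144 - 112 ≡ 32; y = λ·(53 - 32) - 49 ≡ 20. → (32, 20)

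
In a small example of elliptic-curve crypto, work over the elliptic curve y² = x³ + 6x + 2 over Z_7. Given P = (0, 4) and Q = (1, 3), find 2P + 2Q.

First 2P:
Repeated addition: build up to 2P.
2P: tangent at (0, 4): λ = (3·0² + 6)/(2·4) ≡ 6/1. 1⁻¹ ≡ 1 (mod 7), so λ ≡ 6·1 ≡ 6.
  x = λ² - 0 - 0 = 36 - 0 ≡ 1; y = λ·(0 - 1) - 4 ≡ 4. → (1, 4)
2P = (1, 4).
Next 2Q:
Repeated addition: build up to 2Q.
2Q: tangent at (1, 3): λ = (3·1² + 6)/(2·3) ≡ 2/6. 6⁻¹ ≡ 6 (mod 7) since 6·6 = 36 ≡ 1, so λ ≡ 2·6 ≡ 5.
  x = λ² - 1 - 1 = 25 - 2 ≡ 2; y = λ·(1 - 2) - 3 ≡ 6. → (2, 6)
2Q = (2, 6).
Finally 2P + 2Q:
(1, 4) + (2, 6). λ = (6 - 4)/(2 - 1) ≡ 2/1 mod 7. 1⁻¹ ≡ 1 (mod 7), so λ ≡ 2.
  x = λ² - 1 - 2 = 4 - 3 ≡ 1; y = λ·(1 - 1) - 4 ≡ 3. → (1, 3)

(1, 3)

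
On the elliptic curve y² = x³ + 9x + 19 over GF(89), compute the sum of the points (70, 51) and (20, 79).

(8, 46)

(70, 51) + (20, 79). λ = (79 - 51)/(20 - 70) ≡ 28/39 mod 89. 39⁻¹ ≡ 16 (mod 89) since 39·16 = 624 ≡ 1, so λ ≡ 3.
  x = λ² - 70 - 20 = 9 - 90 ≡ 8; y = λ·(70 - 8) - 51 ≡ 46. → (8, 46)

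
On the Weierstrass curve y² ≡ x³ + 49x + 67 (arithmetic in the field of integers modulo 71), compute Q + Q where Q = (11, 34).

(55, 21)

tangent at (11, 34): λ = (3·11² + 49)/(2·34) ≡ 57/68. 68⁻¹ ≡ 47 (mod 71), so λ ≡ 57·47 ≡ 52.
  x = λ² - 11 - 11 = 2704 - 22 ≡ 55; y = λ·(11 - 55) - 34 ≡ 21. → (55, 21)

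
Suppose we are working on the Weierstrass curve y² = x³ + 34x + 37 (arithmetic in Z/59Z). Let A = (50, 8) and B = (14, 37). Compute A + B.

(50, 8) + (14, 37). λ = (37 - 8)/(14 - 50) ≡ 29/23 mod 59. 23⁻¹ ≡ 18 (mod 59) since 23·18 = 414 ≡ 1, so λ ≡ 50.
  x = λ² - 50 - 14 = 2500 - 64 ≡ 17; y = λ·(50 - 17) - 8 ≡ 49. → (17, 49)

(17, 49)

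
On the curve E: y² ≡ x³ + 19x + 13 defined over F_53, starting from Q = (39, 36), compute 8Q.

Double-and-add on 8 = (1000)₂. Start with Q = (39, 36) for the leading 1-bit.
double: tangent at (39, 36): λ = (3·39² + 19)/(2·36) ≡ 24/19. 19⁻¹ ≡ 14 (mod 53), so λ ≡ 24·14 ≡ 18.
  x = λ² - 39 - 39 = 324 - 78 ≡ 34; y = λ·(39 - 34) - 36 ≡ 1. → (34, 1)
double: tangent at (34, 1): λ = (3·34² + 19)/(2·1) ≡ 42/2. 2⁻¹ ≡ 27 (mod 53), so λ ≡ 42·27 ≡ 21.
  x = λ² - 34 - 34 = 441 - 68 ≡ 2; y = λ·(34 - 2) - 1 ≡ 35. → (2, 35)
double: tangent at (2, 35): λ = (3·2² + 19)/(2·35) ≡ 31/17. 17⁻¹ ≡ 25 (mod 53), so λ ≡ 31·25 ≡ 33.
  x = λ² - 2 - 2 = 1089 - 4 ≡ 25; y = λ·(2 - 25) - 35 ≡ 1. → (25, 1)

(25, 1)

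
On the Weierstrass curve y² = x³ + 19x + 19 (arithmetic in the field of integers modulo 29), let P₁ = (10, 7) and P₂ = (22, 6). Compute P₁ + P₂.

(10, 7) + (22, 6). λ = (6 - 7)/(22 - 10) ≡ 28/12 mod 29. 12⁻¹ ≡ 17 (mod 29) since 12·17 = 204 ≡ 1, so λ ≡ 12.
  x = λ² - 10 - 22 = 144 - 32 ≡ 25; y = λ·(10 - 25) - 7 ≡ 16. → (25, 16)

(25, 16)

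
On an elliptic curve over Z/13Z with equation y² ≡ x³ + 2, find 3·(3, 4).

(5, 7)

Write P = (3, 4).
Repeated addition: build up to 3P.
2P: tangent at (3, 4): λ = (3·3² + 0)/(2·4) ≡ 1/8. 8⁻¹ ≡ 5 (mod 13) since 8·5 = 40 ≡ 1, so λ ≡ 1·5 ≡ 5.
  x = λ² - 3 - 3 = 25 - 6 ≡ 6; y = λ·(3 - 6) - 4 ≡ 7. → (6, 7)
3P: (6, 7) + (3, 4). λ = (4 - 7)/(3 - 6) ≡ 10/10 mod 13. 10⁻¹ ≡ 4 (mod 13) since 10·4 = 40 ≡ 1, so λ ≡ 1.
  x = λ² - 6 - 3 = 1 - 9 ≡ 5; y = λ·(6 - 5) - 7 ≡ 7. → (5, 7)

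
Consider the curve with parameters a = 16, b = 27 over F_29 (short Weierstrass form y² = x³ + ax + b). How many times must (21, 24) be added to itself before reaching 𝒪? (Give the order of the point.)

2P: tangent at (21, 24): λ = (3·21² + 16)/(2·24) ≡ 5/19. 19⁻¹ ≡ 26 (mod 29) since 19·26 = 494 ≡ 1, so λ ≡ 5·26 ≡ 14.
  x = λ² - 21 - 21 = 196 - 42 ≡ 9; y = λ·(21 - 9) - 24 ≡ 28. → (9, 28)
3P: (9, 28) + (21, 24). λ = (24 - 28)/(21 - 9) ≡ 25/12 mod 29. 12⁻¹ ≡ 17 (mod 29), so λ ≡ 19.
  x = λ² - 9 - 21 = 361 - 30 ≡ 12; y = λ·(9 - 12) - 28 ≡ 2. → (12, 2)
4P: (12, 2) + (21, 24). λ = (24 - 2)/(21 - 12) ≡ 22/9 mod 29. 9⁻¹ ≡ 13 (mod 29) since 9·13 = 117 ≡ 1, so λ ≡ 25.
  x = λ² - 12 - 21 = 625 - 33 ≡ 12; y = λ·(12 - 12) - 2 ≡ 27. → (12, 27)
5P: (12, 27) + (21, 24). λ = (24 - 27)/(21 - 12) ≡ 26/9 mod 29. 9⁻¹ ≡ 13 (mod 29) since 9·13 = 117 ≡ 1, so λ ≡ 19.
  x = λ² - 12 - 21 = 361 - 33 ≡ 9; y = λ·(12 - 9) - 27 ≡ 1. → (9, 1)
6P: (9, 1) + (21, 24). λ = (24 - 1)/(21 - 9) ≡ 23/12 mod 29. 12⁻¹ ≡ 17 (mod 29), so λ ≡ 14.
  x = λ² - 9 - 21 = 196 - 30 ≡ 21; y = λ·(9 - 21) - 1 ≡ 5. → (21, 5)
7P: (21, 5) + (21, 24): same x and y₁ ≡ -y₂, so the sum is 𝒪.
7P = 𝒪, so the order is 7.

7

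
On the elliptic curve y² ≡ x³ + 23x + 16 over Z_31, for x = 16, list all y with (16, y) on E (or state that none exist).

4, 27

x³ + 23x + 16 = 4480 ≡ 16 (mod 31).
Square roots of 16 mod 31: 4 and 27 (since 4² = 16 ≡ 16).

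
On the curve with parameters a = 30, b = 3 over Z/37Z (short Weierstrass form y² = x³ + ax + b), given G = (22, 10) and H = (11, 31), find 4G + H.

(18, 14)

First 4G:
Double-and-add on 4 = (100)₂. Start with G = (22, 10) for the leading 1-bit.
double: tangent at (22, 10): λ = (3·22² + 30)/(2·10) ≡ 2/20. 20⁻¹ ≡ 13 (mod 37), so λ ≡ 2·13 ≡ 26.
  x = λ² - 22 - 22 = 676 - 44 ≡ 3; y = λ·(22 - 3) - 10 ≡ 3. → (3, 3)
double: tangent at (3, 3): λ = (3·3² + 30)/(2·3) ≡ 20/6. 6⁻¹ ≡ 31 (mod 37), so λ ≡ 20·31 ≡ 28.
  x = λ² - 3 - 3 = 784 - 6 ≡ 1; y = λ·(3 - 1) - 3 ≡ 16. → (1, 16)
4G = (1, 16).
Finally 4G + H:
(1, 16) + (11, 31). λ = (31 - 16)/(11 - 1) ≡ 15/10 mod 37. 10⁻¹ ≡ 26 (mod 37), so λ ≡ 20.
  x = λ² - 1 - 11 = 400 - 12 ≡ 18; y = λ·(1 - 18) - 16 ≡ 14. → (18, 14)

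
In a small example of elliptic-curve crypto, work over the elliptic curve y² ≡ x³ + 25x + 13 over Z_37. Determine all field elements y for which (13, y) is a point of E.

x³ + 25x + 13 = 2535 ≡ 19 (mod 37).
19 is a non-residue mod 37; no y exists.

none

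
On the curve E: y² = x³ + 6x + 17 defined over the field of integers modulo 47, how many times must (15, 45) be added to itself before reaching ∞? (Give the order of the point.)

12

2P: tangent at (15, 45): λ = (3·15² + 6)/(2·45) ≡ 23/43. 43⁻¹ ≡ 35 (mod 47), so λ ≡ 23·35 ≡ 6.
  x = λ² - 15 - 15 = 36 - 30 ≡ 6; y = λ·(15 - 6) - 45 ≡ 9. → (6, 9)
3P: (6, 9) + (15, 45). λ = (45 - 9)/(15 - 6) ≡ 36/9 mod 47. 9⁻¹ ≡ 21 (mod 47) since 9·21 = 189 ≡ 1, so λ ≡ 4.
  x = λ² - 6 - 15 = 16 - 21 ≡ 42; y = λ·(6 - 42) - 9 ≡ 35. → (42, 35)
4P: (42, 35) + (15, 45). λ = (45 - 35)/(15 - 42) ≡ 10/20 mod 47. 20⁻¹ ≡ 40 (mod 47) since 20·40 = 800 ≡ 1, so λ ≡ 24.
  x = λ² - 42 - 15 = 576 - 57 ≡ 2; y = λ·(42 - 2) - 35 ≡ 32. → (2, 32)
5P: (2, 32) + (15, 45). λ = (45 - 32)/(15 - 2) ≡ 13/13 mod 47. 13⁻¹ ≡ 29 (mod 47), so λ ≡ 1.
  x = λ² - 2 - 15 = 1 - 17 ≡ 31; y = λ·(2 - 31) - 32 ≡ 33. → (31, 33)
6P: (31, 33) + (15, 45). λ = (45 - 33)/(15 - 31) ≡ 12/31 mod 47. 31⁻¹ ≡ 44 (mod 47), so λ ≡ 11.
  x = λ² - 31 - 15 = 121 - 46 ≡ 28; y = λ·(31 - 28) - 33 ≡ 0. → (28, 0)
7P: (28, 0) + (15, 45). λ = (45 - 0)/(15 - 28) ≡ 45/34 mod 47. 34⁻¹ ≡ 18 (mod 47), so λ ≡ 11.
  x = λ² - 28 - 15 = 121 - 43 ≡ 31; y = λ·(28 - 31) - 0 ≡ 14. → (31, 14)
8P: (31, 14) + (15, 45). λ = (45 - 14)/(15 - 31) ≡ 31/31 mod 47. 31⁻¹ ≡ 44 (mod 47), so λ ≡ 1.
  x = λ² - 31 - 15 = 1 - 46 ≡ 2; y = λ·(31 - 2) - 14 ≡ 15. → (2, 15)
9P: (2, 15) + (15, 45). λ = (45 - 15)/(15 - 2) ≡ 30/13 mod 47. 13⁻¹ ≡ 29 (mod 47), so λ ≡ 24.
  x = λ² - 2 - 15 = 576 - 17 ≡ 42; y = λ·(2 - 42) - 15 ≡ 12. → (42, 12)
10P: (42, 12) + (15, 45). λ = (45 - 12)/(15 - 42) ≡ 33/20 mod 47. 20⁻¹ ≡ 40 (mod 47) since 20·40 = 800 ≡ 1, so λ ≡ 4.
  x = λ² - 42 - 15 = 16 - 57 ≡ 6; y = λ·(42 - 6) - 12 ≡ 38. → (6, 38)
11P: (6, 38) + (15, 45). λ = (45 - 38)/(15 - 6) ≡ 7/9 mod 47. 9⁻¹ ≡ 21 (mod 47), so λ ≡ 6.
  x = λ² - 6 - 15 = 36 - 21 ≡ 15; y = λ·(6 - 15) - 38 ≡ 2. → (15, 2)
12P: (15, 2) + (15, 45): same x and y₁ ≡ -y₂, so the sum is ∞.
12P = ∞, so the order is 12.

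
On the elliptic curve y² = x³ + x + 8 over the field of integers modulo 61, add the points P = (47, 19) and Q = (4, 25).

(47, 19) + (4, 25). λ = (25 - 19)/(4 - 47) ≡ 6/18 mod 61. 18⁻¹ ≡ 17 (mod 61), so λ ≡ 41.
  x = λ² - 47 - 4 = 1681 - 51 ≡ 44; y = λ·(47 - 44) - 19 ≡ 43. → (44, 43)

(44, 43)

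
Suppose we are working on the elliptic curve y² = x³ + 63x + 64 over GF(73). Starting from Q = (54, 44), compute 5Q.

Double-and-add on 5 = (101)₂. Start with Q = (54, 44) for the leading 1-bit.
double: tangent at (54, 44): λ = (3·54² + 63)/(2·44) ≡ 51/15. 15⁻¹ ≡ 39 (mod 73), so λ ≡ 51·39 ≡ 18.
  x = λ² - 54 - 54 = 324 - 108 ≡ 70; y = λ·(54 - 70) - 44 ≡ 33. → (70, 33)
double: tangent at (70, 33): λ = (3·70² + 63)/(2·33) ≡ 17/66. 66⁻¹ ≡ 52 (mod 73), so λ ≡ 17·52 ≡ 8.
  x = λ² - 70 - 70 = 64 - 140 ≡ 70; y = λ·(70 - 70) - 33 ≡ 40. → (70, 40)
add Q: (70, 40) + (54, 44). λ = (44 - 40)/(54 - 70) ≡ 4/57 mod 73. 57⁻¹ ≡ 41 (mod 73), so λ ≡ 18.
  x = λ² - 70 - 54 = 324 - 124 ≡ 54; y = λ·(70 - 54) - 40 ≡ 29. → (54, 29)

(54, 29)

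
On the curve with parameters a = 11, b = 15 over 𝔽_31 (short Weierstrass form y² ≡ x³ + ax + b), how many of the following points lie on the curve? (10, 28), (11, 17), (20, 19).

(10, 28): 28² ≡ 9, rhs ≡ 9 → on.
(11, 17): 17² ≡ 10, rhs ≡ 10 → on.
(20, 19): 19² ≡ 20, rhs ≡ 20 → on.

3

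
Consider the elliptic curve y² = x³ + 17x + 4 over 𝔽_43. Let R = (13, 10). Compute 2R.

(12, 42)

tangent at (13, 10): λ = (3·13² + 17)/(2·10) ≡ 8/20. 20⁻¹ ≡ 28 (mod 43), so λ ≡ 8·28 ≡ 9.
  x = λ² - 13 - 13 = 81 - 26 ≡ 12; y = λ·(13 - 12) - 10 ≡ 42. → (12, 42)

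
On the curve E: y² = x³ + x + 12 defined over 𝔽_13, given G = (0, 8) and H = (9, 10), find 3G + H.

First 3G:
Repeated addition: build up to 3G.
2G: tangent at (0, 8): λ = (3·0² + 1)/(2·8) ≡ 1/3. 3⁻¹ ≡ 9 (mod 13) since 3·9 = 27 ≡ 1, so λ ≡ 1·9 ≡ 9.
  x = λ² - 0 - 0 = 81 - 0 ≡ 3; y = λ·(0 - 3) - 8 ≡ 4. → (3, 4)
3G: (3, 4) + (0, 8). λ = (8 - 4)/(0 - 3) ≡ 4/10 mod 13. 10⁻¹ ≡ 4 (mod 13), so λ ≡ 3.
  x = λ² - 3 - 0 = 9 - 3 ≡ 6; y = λ·(3 - 6) - 4 ≡ 0. → (6, 0)
3G = (6, 0).
Finally 3G + H:
(6, 0) + (9, 10). λ = (10 - 0)/(9 - 6) ≡ 10/3 mod 13. 3⁻¹ ≡ 9 (mod 13) since 3·9 = 27 ≡ 1, so λ ≡ 12.
  x = λ² - 6 - 9 = 144 - 15 ≡ 12; y = λ·(6 - 12) - 0 ≡ 6. → (12, 6)

(12, 6)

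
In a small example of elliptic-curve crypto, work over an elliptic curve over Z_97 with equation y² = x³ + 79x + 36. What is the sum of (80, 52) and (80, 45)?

The two points share x = 80 and their y-coordinates satisfy 52 + 45 ≡ 0 (mod 97), so they are inverses. Their sum is the point at infinity.

O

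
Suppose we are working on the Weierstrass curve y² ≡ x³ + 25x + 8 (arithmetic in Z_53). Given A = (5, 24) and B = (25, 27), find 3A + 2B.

First 3A:
Repeated addition: build up to 3A.
2A: tangent at (5, 24): λ = (3·5² + 25)/(2·24) ≡ 47/48. 48⁻¹ ≡ 21 (mod 53) since 48·21 = 1008 ≡ 1, so λ ≡ 47·21 ≡ 33.
  x = λ² - 5 - 5 = 1089 - 10 ≡ 19; y = λ·(5 - 19) - 24 ≡ 44. → (19, 44)
3A: (19, 44) + (5, 24). λ = (24 - 44)/(5 - 19) ≡ 33/39 mod 53. 39⁻¹ ≡ 34 (mod 53) since 39·34 = 1326 ≡ 1, so λ ≡ 9.
  x = λ² - 19 - 5 = 81 - 24 ≡ 4; y = λ·(19 - 4) - 44 ≡ 38. → (4, 38)
3A = (4, 38).
Next 2B:
Repeated addition: build up to 2B.
2B: tangent at (25, 27): λ = (3·25² + 25)/(2·27) ≡ 45/1. 1⁻¹ ≡ 1 (mod 53), so λ ≡ 45·1 ≡ 45.
  x = λ² - 25 - 25 = 2025 - 50 ≡ 14; y = λ·(25 - 14) - 27 ≡ 44. → (14, 44)
2B = (14, 44).
Finally 3A + 2B:
(4, 38) + (14, 44). λ = (44 - 38)/(14 - 4) ≡ 6/10 mod 53. 10⁻¹ ≡ 16 (mod 53) since 10·16 = 160 ≡ 1, so λ ≡ 43.
  x = λ² - 4 - 14 = 1849 - 18 ≡ 29; y = λ·(4 - 29) - 38 ≡ 0. → (29, 0)

(29, 0)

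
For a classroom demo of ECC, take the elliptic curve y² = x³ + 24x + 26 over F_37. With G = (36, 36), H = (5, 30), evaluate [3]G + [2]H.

(24, 25)

First 3G:
Repeated addition: build up to 3G.
2G: tangent at (36, 36): λ = (3·36² + 24)/(2·36) ≡ 27/35. 35⁻¹ ≡ 18 (mod 37), so λ ≡ 27·18 ≡ 5.
  x = λ² - 36 - 36 = 25 - 72 ≡ 27; y = λ·(36 - 27) - 36 ≡ 9. → (27, 9)
3G: (27, 9) + (36, 36). λ = (36 - 9)/(36 - 27) ≡ 27/9 mod 37. 9⁻¹ ≡ 33 (mod 37) since 9·33 = 297 ≡ 1, so λ ≡ 3.
  x = λ² - 27 - 36 = 9 - 63 ≡ 20; y = λ·(27 - 20) - 9 ≡ 12. → (20, 12)
3G = (20, 12).
Next 2H:
Repeated addition: build up to 2H.
2H: tangent at (5, 30): λ = (3·5² + 24)/(2·30) ≡ 25/23. 23⁻¹ ≡ 29 (mod 37), so λ ≡ 25·29 ≡ 22.
  x = λ² - 5 - 5 = 484 - 10 ≡ 30; y = λ·(5 - 30) - 30 ≡ 12. → (30, 12)
2H = (30, 12).
Finally 3G + 2H:
(20, 12) + (30, 12). λ = (12 - 12)/(30 - 20) ≡ 0/10 mod 37. 10⁻¹ ≡ 26 (mod 37) since 10·26 = 260 ≡ 1, so λ ≡ 0.
  x = λ² - 20 - 30 = 0 - 50 ≡ 24; y = λ·(20 - 24) - 12 ≡ 25. → (24, 25)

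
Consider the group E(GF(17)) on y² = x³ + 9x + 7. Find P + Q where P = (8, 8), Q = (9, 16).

(13, 3)

(8, 8) + (9, 16). λ = (16 - 8)/(9 - 8) ≡ 8/1 mod 17. 1⁻¹ ≡ 1 (mod 17) since 1·1 = 1 ≡ 1, so λ ≡ 8.
  x = λ² - 8 - 9 = 64 - 17 ≡ 13; y = λ·(8 - 13) - 8 ≡ 3. → (13, 3)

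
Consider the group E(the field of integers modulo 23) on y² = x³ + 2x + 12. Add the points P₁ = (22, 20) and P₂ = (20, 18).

(22, 20) + (20, 18). λ = (18 - 20)/(20 - 22) ≡ 21/21 mod 23. 21⁻¹ ≡ 11 (mod 23) since 21·11 = 231 ≡ 1, so λ ≡ 1.
  x = λ² - 22 - 20 = 1 - 42 ≡ 5; y = λ·(22 - 5) - 20 ≡ 20. → (5, 20)

(5, 20)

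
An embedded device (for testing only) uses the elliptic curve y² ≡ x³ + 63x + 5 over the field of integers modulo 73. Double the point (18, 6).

tangent at (18, 6): λ = (3·18² + 63)/(2·6) ≡ 13/12. 12⁻¹ ≡ 67 (mod 73) since 12·67 = 804 ≡ 1, so λ ≡ 13·67 ≡ 68.
  x = λ² - 18 - 18 = 4624 - 36 ≡ 62; y = λ·(18 - 62) - 6 ≡ 68. → (62, 68)

(62, 68)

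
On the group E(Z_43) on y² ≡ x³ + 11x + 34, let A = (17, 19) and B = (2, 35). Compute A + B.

(41, 41)

(17, 19) + (2, 35). λ = (35 - 19)/(2 - 17) ≡ 16/28 mod 43. 28⁻¹ ≡ 20 (mod 43), so λ ≡ 19.
  x = λ² - 17 - 2 = 361 - 19 ≡ 41; y = λ·(17 - 41) - 19 ≡ 41. → (41, 41)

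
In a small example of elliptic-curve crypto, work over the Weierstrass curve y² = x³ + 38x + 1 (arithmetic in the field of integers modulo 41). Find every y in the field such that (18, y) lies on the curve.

x³ + 38x + 1 = 6517 ≡ 39 (mod 41).
Square roots of 39 mod 41: 11 and 30 (since 11² = 121 ≡ 39).

11, 30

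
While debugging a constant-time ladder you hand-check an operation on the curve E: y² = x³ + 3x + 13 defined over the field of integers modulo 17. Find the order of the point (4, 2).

2P: tangent at (4, 2): λ = (3·4² + 3)/(2·2) ≡ 0/4. 4⁻¹ ≡ 13 (mod 17) since 4·13 = 52 ≡ 1, so λ ≡ 0·13 ≡ 0.
  x = λ² - 4 - 4 = 0 - 8 ≡ 9; y = λ·(4 - 9) - 2 ≡ 15. → (9, 15)
3P: (9, 15) + (4, 2). λ = (2 - 15)/(4 - 9) ≡ 4/12 mod 17. 12⁻¹ ≡ 10 (mod 17), so λ ≡ 6.
  x = λ² - 9 - 4 = 36 - 13 ≡ 6; y = λ·(9 - 6) - 15 ≡ 3. → (6, 3)
4P: (6, 3) + (4, 2). λ = (2 - 3)/(4 - 6) ≡ 16/15 mod 17. 15⁻¹ ≡ 8 (mod 17) since 15·8 = 120 ≡ 1, so λ ≡ 9.
  x = λ² - 6 - 4 = 81 - 10 ≡ 3; y = λ·(6 - 3) - 3 ≡ 7. → (3, 7)
5P: (3, 7) + (4, 2). λ = (2 - 7)/(4 - 3) ≡ 12/1 mod 17. 1⁻¹ ≡ 1 (mod 17), so λ ≡ 12.
  x = λ² - 3 - 4 = 144 - 7 ≡ 1; y = λ·(3 - 1) - 7 ≡ 0. → (1, 0)
6P: (1, 0) + (4, 2). λ = (2 - 0)/(4 - 1) ≡ 2/3 mod 17. 3⁻¹ ≡ 6 (mod 17), so λ ≡ 12.
  x = λ² - 1 - 4 = 144 - 5 ≡ 3; y = λ·(1 - 3) - 0 ≡ 10. → (3, 10)
7P: (3, 10) + (4, 2). λ = (2 - 10)/(4 - 3) ≡ 9/1 mod 17. 1⁻¹ ≡ 1 (mod 17), so λ ≡ 9.
  x = λ² - 3 - 4 = 81 - 7 ≡ 6; y = λ·(3 - 6) - 10 ≡ 14. → (6, 14)
8P: (6, 14) + (4, 2). λ = (2 - 14)/(4 - 6) ≡ 5/15 mod 17. 15⁻¹ ≡ 8 (mod 17) since 15·8 = 120 ≡ 1, so λ ≡ 6.
  x = λ² - 6 - 4 = 36 - 10 ≡ 9; y = λ·(6 - 9) - 14 ≡ 2. → (9, 2)
9P: (9, 2) + (4, 2). λ = (2 - 2)/(4 - 9) ≡ 0/12 mod 17. 12⁻¹ ≡ 10 (mod 17) since 12·10 = 120 ≡ 1, so λ ≡ 0.
  x = λ² - 9 - 4 = 0 - 13 ≡ 4; y = λ·(9 - 4) - 2 ≡ 15. → (4, 15)
10P: (4, 15) + (4, 2): same x and y₁ ≡ -y₂, so the sum is O.
10P = O, so the order is 10.

10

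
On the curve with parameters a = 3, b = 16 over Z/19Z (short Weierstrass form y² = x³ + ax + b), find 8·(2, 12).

Write Q = (2, 12).
Repeated addition: build up to 8Q.
2Q: tangent at (2, 12): λ = (3·2² + 3)/(2·12) ≡ 15/5. 5⁻¹ ≡ 4 (mod 19) since 5·4 = 20 ≡ 1, so λ ≡ 15·4 ≡ 3.
  x = λ² - 2 - 2 = 9 - 4 ≡ 5; y = λ·(2 - 5) - 12 ≡ 17. → (5, 17)
3Q: (5, 17) + (2, 12). λ = (12 - 17)/(2 - 5) ≡ 14/16 mod 19. 16⁻¹ ≡ 6 (mod 19), so λ ≡ 8.
  x = λ² - 5 - 2 = 64 - 7 ≡ 0; y = λ·(5 - 0) - 17 ≡ 4. → (0, 4)
4Q: (0, 4) + (2, 12). λ = (12 - 4)/(2 - 0) ≡ 8/2 mod 19. 2⁻¹ ≡ 10 (mod 19) since 2·10 = 20 ≡ 1, so λ ≡ 4.
  x = λ² - 0 - 2 = 16 - 2 ≡ 14; y = λ·(0 - 14) - 4 ≡ 16. → (14, 16)
5Q: (14, 16) + (2, 12). λ = (12 - 16)/(2 - 14) ≡ 15/7 mod 19. 7⁻¹ ≡ 11 (mod 19) since 7·11 = 77 ≡ 1, so λ ≡ 13.
  x = λ² - 14 - 2 = 169 - 16 ≡ 1; y = λ·(14 - 1) - 16 ≡ 1. → (1, 1)
6Q: (1, 1) + (2, 12). λ = (12 - 1)/(2 - 1) ≡ 11/1 mod 19. 1⁻¹ ≡ 1 (mod 19), so λ ≡ 11.
  x = λ² - 1 - 2 = 121 - 3 ≡ 4; y = λ·(1 - 4) - 1 ≡ 4. → (4, 4)
7Q: (4, 4) + (2, 12). λ = (12 - 4)/(2 - 4) ≡ 8/17 mod 19. 17⁻¹ ≡ 9 (mod 19) since 17·9 = 153 ≡ 1, so λ ≡ 15.
  x = λ² - 4 - 2 = 225 - 6 ≡ 10; y = λ·(4 - 10) - 4 ≡ 1. → (10, 1)
8Q: (10, 1) + (2, 12). λ = (12 - 1)/(2 - 10) ≡ 11/11 mod 19. 11⁻¹ ≡ 7 (mod 19) since 11·7 = 77 ≡ 1, so λ ≡ 1.
  x = λ² - 10 - 2 = 1 - 12 ≡ 8; y = λ·(10 - 8) - 1 ≡ 1. → (8, 1)

(8, 1)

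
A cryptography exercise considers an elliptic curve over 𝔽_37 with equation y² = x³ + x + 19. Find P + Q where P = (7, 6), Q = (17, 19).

(7, 6) + (17, 19). λ = (19 - 6)/(17 - 7) ≡ 13/10 mod 37. 10⁻¹ ≡ 26 (mod 37), so λ ≡ 5.
  x = λ² - 7 - 17 = 25 - 24 ≡ 1; y = λ·(7 - 1) - 6 ≡ 24. → (1, 24)

(1, 24)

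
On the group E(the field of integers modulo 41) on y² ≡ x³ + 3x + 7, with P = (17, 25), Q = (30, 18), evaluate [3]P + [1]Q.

(31, 17)

First 3P:
Repeated addition: build up to 3P.
2P: tangent at (17, 25): λ = (3·17² + 3)/(2·25) ≡ 9/9. 9⁻¹ ≡ 32 (mod 41) since 9·32 = 288 ≡ 1, so λ ≡ 9·32 ≡ 1.
  x = λ² - 17 - 17 = 1 - 34 ≡ 8; y = λ·(17 - 8) - 25 ≡ 25. → (8, 25)
3P: (8, 25) + (17, 25). λ = (25 - 25)/(17 - 8) ≡ 0/9 mod 41. 9⁻¹ ≡ 32 (mod 41) since 9·32 = 288 ≡ 1, so λ ≡ 0.
  x = λ² - 8 - 17 = 0 - 25 ≡ 16; y = λ·(8 - 16) - 25 ≡ 16. → (16, 16)
3P = (16, 16).
Finally 3P + Q:
(16, 16) + (30, 18). λ = (18 - 16)/(30 - 16) ≡ 2/14 mod 41. 14⁻¹ ≡ 3 (mod 41), so λ ≡ 6.
  x = λ² - 16 - 30 = 36 - 46 ≡ 31; y = λ·(16 - 31) - 16 ≡ 17. → (31, 17)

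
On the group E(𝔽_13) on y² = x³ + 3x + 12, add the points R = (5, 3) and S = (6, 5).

(5, 3) + (6, 5). λ = (5 - 3)/(6 - 5) ≡ 2/1 mod 13. 1⁻¹ ≡ 1 (mod 13) since 1·1 = 1 ≡ 1, so λ ≡ 2.
  x = λ² - 5 - 6 = 4 - 11 ≡ 6; y = λ·(5 - 6) - 3 ≡ 8. → (6, 8)

(6, 8)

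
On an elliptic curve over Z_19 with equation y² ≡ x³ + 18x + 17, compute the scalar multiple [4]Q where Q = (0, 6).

(11, 8)

Double-and-add on 4 = (100)₂. Start with Q = (0, 6) for the leading 1-bit.
double: tangent at (0, 6): λ = (3·0² + 18)/(2·6) ≡ 18/12. 12⁻¹ ≡ 8 (mod 19), so λ ≡ 18·8 ≡ 11.
  x = λ² - 0 - 0 = 121 - 0 ≡ 7; y = λ·(0 - 7) - 6 ≡ 12. → (7, 12)
double: tangent at (7, 12): λ = (3·7² + 18)/(2·12) ≡ 13/5. 5⁻¹ ≡ 4 (mod 19) since 5·4 = 20 ≡ 1, so λ ≡ 13·4 ≡ 14.
  x = λ² - 7 - 7 = 196 - 14 ≡ 11; y = λ·(7 - 11) - 12 ≡ 8. → (11, 8)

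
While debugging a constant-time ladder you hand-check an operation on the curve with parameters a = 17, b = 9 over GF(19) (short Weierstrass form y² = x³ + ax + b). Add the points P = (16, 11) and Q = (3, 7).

(16, 11) + (3, 7). λ = (7 - 11)/(3 - 16) ≡ 15/6 mod 19. 6⁻¹ ≡ 16 (mod 19), so λ ≡ 12.
  x = λ² - 16 - 3 = 144 - 19 ≡ 11; y = λ·(16 - 11) - 11 ≡ 11. → (11, 11)

(11, 11)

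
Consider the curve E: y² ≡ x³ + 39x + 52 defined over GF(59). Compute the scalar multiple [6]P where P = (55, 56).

Repeated addition: build up to 6P.
2P: tangent at (55, 56): λ = (3·55² + 39)/(2·56) ≡ 28/53. 53⁻¹ ≡ 49 (mod 59), so λ ≡ 28·49 ≡ 15.
  x = λ² - 55 - 55 = 225 - 110 ≡ 56; y = λ·(55 - 56) - 56 ≡ 47. → (56, 47)
3P: (56, 47) + (55, 56). λ = (56 - 47)/(55 - 56) ≡ 9/58 mod 59. 58⁻¹ ≡ 58 (mod 59), so λ ≡ 50.
  x = λ² - 56 - 55 = 2500 - 111 ≡ 29; y = λ·(56 - 29) - 47 ≡ 5. → (29, 5)
4P: (29, 5) + (55, 56). λ = (56 - 5)/(55 - 29) ≡ 51/26 mod 59. 26⁻¹ ≡ 25 (mod 59) since 26·25 = 650 ≡ 1, so λ ≡ 36.
  x = λ² - 29 - 55 = 1296 - 84 ≡ 32; y = λ·(29 - 32) - 5 ≡ 5. → (32, 5)
5P: (32, 5) + (55, 56). λ = (56 - 5)/(55 - 32) ≡ 51/23 mod 59. 23⁻¹ ≡ 18 (mod 59), so λ ≡ 33.
  x = λ² - 32 - 55 = 1089 - 87 ≡ 58; y = λ·(32 - 58) - 5 ≡ 22. → (58, 22)
6P: (58, 22) + (55, 56). λ = (56 - 22)/(55 - 58) ≡ 34/56 mod 59. 56⁻¹ ≡ 39 (mod 59), so λ ≡ 28.
  x = λ² - 58 - 55 = 784 - 113 ≡ 22; y = λ·(58 - 22) - 22 ≡ 42. → (22, 42)

(22, 42)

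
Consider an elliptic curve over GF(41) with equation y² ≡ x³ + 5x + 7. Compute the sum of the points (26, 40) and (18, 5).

(36, 29)

(26, 40) + (18, 5). λ = (5 - 40)/(18 - 26) ≡ 6/33 mod 41. 33⁻¹ ≡ 5 (mod 41), so λ ≡ 30.
  x = λ² - 26 - 18 = 900 - 44 ≡ 36; y = λ·(26 - 36) - 40 ≡ 29. → (36, 29)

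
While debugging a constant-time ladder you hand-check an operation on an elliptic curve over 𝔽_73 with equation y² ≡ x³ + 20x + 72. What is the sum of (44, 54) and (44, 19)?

O

The two points share x = 44 and their y-coordinates satisfy 54 + 19 ≡ 0 (mod 73), so they are inverses. Their sum is ∞.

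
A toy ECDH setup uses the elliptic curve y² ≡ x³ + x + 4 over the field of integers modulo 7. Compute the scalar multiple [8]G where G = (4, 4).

Repeated addition: build up to 8G.
2G: tangent at (4, 4): λ = (3·4² + 1)/(2·4) ≡ 0/1. 1⁻¹ ≡ 1 (mod 7) since 1·1 = 1 ≡ 1, so λ ≡ 0·1 ≡ 0.
  x = λ² - 4 - 4 = 0 - 8 ≡ 6; y = λ·(4 - 6) - 4 ≡ 3. → (6, 3)
3G: (6, 3) + (4, 4). λ = (4 - 3)/(4 - 6) ≡ 1/5 mod 7. 5⁻¹ ≡ 3 (mod 7) since 5·3 = 15 ≡ 1, so λ ≡ 3.
  x = λ² - 6 - 4 = 9 - 10 ≡ 6; y = λ·(6 - 6) - 3 ≡ 4. → (6, 4)
4G: (6, 4) + (4, 4). λ = (4 - 4)/(4 - 6) ≡ 0/5 mod 7. 5⁻¹ ≡ 3 (mod 7) since 5·3 = 15 ≡ 1, so λ ≡ 0.
  x = λ² - 6 - 4 = 0 - 10 ≡ 4; y = λ·(6 - 4) - 4 ≡ 3. → (4, 3)
5G: (4, 3) + (4, 4): same x and y₁ ≡ -y₂, so the sum is ∞.
6G: ∞ + (4, 4) = (4, 4) (identity).
7G: tangent at (4, 4): λ = (3·4² + 1)/(2·4) ≡ 0/1. 1⁻¹ ≡ 1 (mod 7), so λ ≡ 0·1 ≡ 0.
  x = λ² - 4 - 4 = 0 - 8 ≡ 6; y = λ·(4 - 6) - 4 ≡ 3. → (6, 3)
8G: (6, 3) + (4, 4). λ = (4 - 3)/(4 - 6) ≡ 1/5 mod 7. 5⁻¹ ≡ 3 (mod 7), so λ ≡ 3.
  x = λ² - 6 - 4 = 9 - 10 ≡ 6; y = λ·(6 - 6) - 3 ≡ 4. → (6, 4)

(6, 4)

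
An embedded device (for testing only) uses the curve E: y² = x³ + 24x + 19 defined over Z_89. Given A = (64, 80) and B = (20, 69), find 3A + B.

(32, 64)

First 3A:
Repeated addition: build up to 3A.
2A: tangent at (64, 80): λ = (3·64² + 24)/(2·80) ≡ 30/71. 71⁻¹ ≡ 84 (mod 89) since 71·84 = 5964 ≡ 1, so λ ≡ 30·84 ≡ 28.
  x = λ² - 64 - 64 = 784 - 128 ≡ 33; y = λ·(64 - 33) - 80 ≡ 76. → (33, 76)
3A: (33, 76) + (64, 80). λ = (80 - 76)/(64 - 33) ≡ 4/31 mod 89. 31⁻¹ ≡ 23 (mod 89) since 31·23 = 713 ≡ 1, so λ ≡ 3.
  x = λ² - 33 - 64 = 9 - 97 ≡ 1; y = λ·(33 - 1) - 76 ≡ 20. → (1, 20)
3A = (1, 20).
Finally 3A + B:
(1, 20) + (20, 69). λ = (69 - 20)/(20 - 1) ≡ 49/19 mod 89. 19⁻¹ ≡ 75 (mod 89) since 19·75 = 1425 ≡ 1, so λ ≡ 26.
  x = λ² - 1 - 20 = 676 - 21 ≡ 32; y = λ·(1 - 32) - 20 ≡ 64. → (32, 64)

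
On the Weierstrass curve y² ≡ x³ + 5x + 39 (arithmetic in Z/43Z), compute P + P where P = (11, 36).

(2, 10)

tangent at (11, 36): λ = (3·11² + 5)/(2·36) ≡ 24/29. 29⁻¹ ≡ 3 (mod 43) since 29·3 = 87 ≡ 1, so λ ≡ 24·3 ≡ 29.
  x = λ² - 11 - 11 = 841 - 22 ≡ 2; y = λ·(11 - 2) - 36 ≡ 10. → (2, 10)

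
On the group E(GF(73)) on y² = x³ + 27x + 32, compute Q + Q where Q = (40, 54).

(29, 26)

tangent at (40, 54): λ = (3·40² + 27)/(2·54) ≡ 9/35. 35⁻¹ ≡ 48 (mod 73), so λ ≡ 9·48 ≡ 67.
  x = λ² - 40 - 40 = 4489 - 80 ≡ 29; y = λ·(40 - 29) - 54 ≡ 26. → (29, 26)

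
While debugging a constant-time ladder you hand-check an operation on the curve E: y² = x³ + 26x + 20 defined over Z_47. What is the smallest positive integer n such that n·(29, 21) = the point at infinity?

2P: tangent at (29, 21): λ = (3·29² + 26)/(2·21) ≡ 11/42. 42⁻¹ ≡ 28 (mod 47), so λ ≡ 11·28 ≡ 26.
  x = λ² - 29 - 29 = 676 - 58 ≡ 7; y = λ·(29 - 7) - 21 ≡ 34. → (7, 34)
3P: (7, 34) + (29, 21). λ = (21 - 34)/(29 - 7) ≡ 34/22 mod 47. 22⁻¹ ≡ 15 (mod 47), so λ ≡ 40.
  x = λ² - 7 - 29 = 1600 - 36 ≡ 13; y = λ·(7 - 13) - 34 ≡ 8. → (13, 8)
4P: (13, 8) + (29, 21). λ = (21 - 8)/(29 - 13) ≡ 13/16 mod 47. 16⁻¹ ≡ 3 (mod 47) since 16·3 = 48 ≡ 1, so λ ≡ 39.
  x = λ² - 13 - 29 = 1521 - 42 ≡ 22; y = λ·(13 - 22) - 8 ≡ 17. → (22, 17)
5P: (22, 17) + (29, 21). λ = (21 - 17)/(29 - 22) ≡ 4/7 mod 47. 7⁻¹ ≡ 27 (mod 47), so λ ≡ 14.
  x = λ² - 22 - 29 = 196 - 51 ≡ 4; y = λ·(22 - 4) - 17 ≡ 0. → (4, 0)
6P: (4, 0) + (29, 21). λ = (21 - 0)/(29 - 4) ≡ 21/25 mod 47. 25⁻¹ ≡ 32 (mod 47), so λ ≡ 14.
  x = λ² - 4 - 29 = 196 - 33 ≡ 22; y = λ·(4 - 22) - 0 ≡ 30. → (22, 30)
7P: (22, 30) + (29, 21). λ = (21 - 30)/(29 - 22) ≡ 38/7 mod 47. 7⁻¹ ≡ 27 (mod 47) since 7·27 = 189 ≡ 1, so λ ≡ 39.
  x = λ² - 22 - 29 = 1521 - 51 ≡ 13; y = λ·(22 - 13) - 30 ≡ 39. → (13, 39)
8P: (13, 39) + (29, 21). λ = (21 - 39)/(29 - 13) ≡ 29/16 mod 47. 16⁻¹ ≡ 3 (mod 47), so λ ≡ 40.
  x = λ² - 13 - 29 = 1600 - 42 ≡ 7; y = λ·(13 - 7) - 39 ≡ 13. → (7, 13)
9P: (7, 13) + (29, 21). λ = (21 - 13)/(29 - 7) ≡ 8/22 mod 47. 22⁻¹ ≡ 15 (mod 47) since 22·15 = 330 ≡ 1, so λ ≡ 26.
  x = λ² - 7 - 29 = 676 - 36 ≡ 29; y = λ·(7 - 29) - 13 ≡ 26. → (29, 26)
10P: (29, 26) + (29, 21): same x and y₁ ≡ -y₂, so the sum is the point at infinity.
10P = the point at infinity, so the order is 10.

10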